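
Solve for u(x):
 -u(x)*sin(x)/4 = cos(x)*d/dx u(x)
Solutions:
 u(x) = C1*cos(x)^(1/4)


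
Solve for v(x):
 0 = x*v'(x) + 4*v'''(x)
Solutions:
 v(x) = C1 + Integral(C2*airyai(-2^(1/3)*x/2) + C3*airybi(-2^(1/3)*x/2), x)


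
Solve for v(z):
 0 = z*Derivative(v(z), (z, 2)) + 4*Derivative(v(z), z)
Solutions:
 v(z) = C1 + C2/z^3


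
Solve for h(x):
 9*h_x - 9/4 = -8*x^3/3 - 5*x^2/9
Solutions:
 h(x) = C1 - 2*x^4/27 - 5*x^3/243 + x/4


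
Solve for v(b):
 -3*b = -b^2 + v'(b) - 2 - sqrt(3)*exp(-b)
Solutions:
 v(b) = C1 + b^3/3 - 3*b^2/2 + 2*b - sqrt(3)*exp(-b)


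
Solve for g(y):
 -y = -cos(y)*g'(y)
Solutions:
 g(y) = C1 + Integral(y/cos(y), y)


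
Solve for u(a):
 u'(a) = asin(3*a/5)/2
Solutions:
 u(a) = C1 + a*asin(3*a/5)/2 + sqrt(25 - 9*a^2)/6


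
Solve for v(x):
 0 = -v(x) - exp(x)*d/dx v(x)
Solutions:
 v(x) = C1*exp(exp(-x))


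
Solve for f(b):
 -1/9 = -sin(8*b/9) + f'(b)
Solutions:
 f(b) = C1 - b/9 - 9*cos(8*b/9)/8


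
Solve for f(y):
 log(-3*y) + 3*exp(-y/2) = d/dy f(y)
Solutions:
 f(y) = C1 + y*log(-y) + y*(-1 + log(3)) - 6*exp(-y/2)


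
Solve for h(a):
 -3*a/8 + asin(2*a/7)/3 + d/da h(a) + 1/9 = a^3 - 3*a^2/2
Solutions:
 h(a) = C1 + a^4/4 - a^3/2 + 3*a^2/16 - a*asin(2*a/7)/3 - a/9 - sqrt(49 - 4*a^2)/6


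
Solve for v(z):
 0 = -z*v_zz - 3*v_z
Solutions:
 v(z) = C1 + C2/z^2


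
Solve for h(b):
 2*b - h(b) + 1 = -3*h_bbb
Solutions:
 h(b) = C3*exp(3^(2/3)*b/3) + 2*b + (C1*sin(3^(1/6)*b/2) + C2*cos(3^(1/6)*b/2))*exp(-3^(2/3)*b/6) + 1


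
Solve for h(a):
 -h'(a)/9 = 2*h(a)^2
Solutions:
 h(a) = 1/(C1 + 18*a)


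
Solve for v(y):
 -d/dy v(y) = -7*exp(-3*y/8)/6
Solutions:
 v(y) = C1 - 28*exp(-3*y/8)/9


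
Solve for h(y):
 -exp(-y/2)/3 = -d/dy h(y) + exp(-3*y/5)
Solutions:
 h(y) = C1 - 2*exp(-y/2)/3 - 5*exp(-3*y/5)/3


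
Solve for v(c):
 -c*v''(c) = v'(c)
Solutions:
 v(c) = C1 + C2*log(c)


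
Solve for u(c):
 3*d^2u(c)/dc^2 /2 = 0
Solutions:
 u(c) = C1 + C2*c


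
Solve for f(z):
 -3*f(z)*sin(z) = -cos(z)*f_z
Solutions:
 f(z) = C1/cos(z)^3


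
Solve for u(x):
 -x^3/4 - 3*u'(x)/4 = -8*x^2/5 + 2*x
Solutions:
 u(x) = C1 - x^4/12 + 32*x^3/45 - 4*x^2/3


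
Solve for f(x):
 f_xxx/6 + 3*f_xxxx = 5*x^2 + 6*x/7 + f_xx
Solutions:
 f(x) = C1 + C2*x + C3*exp(x*(-1 + sqrt(433))/36) + C4*exp(-x*(1 + sqrt(433))/36) - 5*x^4/12 - 53*x^3/126 - 3833*x^2/252


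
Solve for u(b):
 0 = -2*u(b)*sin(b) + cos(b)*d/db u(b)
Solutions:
 u(b) = C1/cos(b)^2


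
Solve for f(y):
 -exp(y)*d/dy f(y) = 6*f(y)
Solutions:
 f(y) = C1*exp(6*exp(-y))


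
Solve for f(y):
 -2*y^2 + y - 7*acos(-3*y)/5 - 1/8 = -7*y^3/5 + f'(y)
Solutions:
 f(y) = C1 + 7*y^4/20 - 2*y^3/3 + y^2/2 - 7*y*acos(-3*y)/5 - y/8 - 7*sqrt(1 - 9*y^2)/15


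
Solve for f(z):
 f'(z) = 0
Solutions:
 f(z) = C1


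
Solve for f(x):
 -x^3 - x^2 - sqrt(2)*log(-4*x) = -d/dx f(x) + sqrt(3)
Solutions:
 f(x) = C1 + x^4/4 + x^3/3 + sqrt(2)*x*log(-x) + x*(-sqrt(2) + sqrt(3) + 2*sqrt(2)*log(2))


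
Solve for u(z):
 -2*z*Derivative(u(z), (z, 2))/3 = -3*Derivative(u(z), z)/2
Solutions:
 u(z) = C1 + C2*z^(13/4)


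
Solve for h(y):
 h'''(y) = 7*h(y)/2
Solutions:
 h(y) = C3*exp(2^(2/3)*7^(1/3)*y/2) + (C1*sin(2^(2/3)*sqrt(3)*7^(1/3)*y/4) + C2*cos(2^(2/3)*sqrt(3)*7^(1/3)*y/4))*exp(-2^(2/3)*7^(1/3)*y/4)


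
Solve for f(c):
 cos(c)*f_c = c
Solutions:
 f(c) = C1 + Integral(c/cos(c), c)


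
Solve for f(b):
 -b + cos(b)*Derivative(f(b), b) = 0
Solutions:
 f(b) = C1 + Integral(b/cos(b), b)


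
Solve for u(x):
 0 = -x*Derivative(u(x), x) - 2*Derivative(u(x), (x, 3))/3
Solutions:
 u(x) = C1 + Integral(C2*airyai(-2^(2/3)*3^(1/3)*x/2) + C3*airybi(-2^(2/3)*3^(1/3)*x/2), x)


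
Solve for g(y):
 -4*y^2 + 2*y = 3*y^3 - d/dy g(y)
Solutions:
 g(y) = C1 + 3*y^4/4 + 4*y^3/3 - y^2


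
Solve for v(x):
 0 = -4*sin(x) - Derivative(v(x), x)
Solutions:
 v(x) = C1 + 4*cos(x)


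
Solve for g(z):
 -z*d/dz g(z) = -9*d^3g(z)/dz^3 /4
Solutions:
 g(z) = C1 + Integral(C2*airyai(2^(2/3)*3^(1/3)*z/3) + C3*airybi(2^(2/3)*3^(1/3)*z/3), z)


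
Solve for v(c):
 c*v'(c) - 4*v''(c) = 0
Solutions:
 v(c) = C1 + C2*erfi(sqrt(2)*c/4)


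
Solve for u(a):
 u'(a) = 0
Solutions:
 u(a) = C1


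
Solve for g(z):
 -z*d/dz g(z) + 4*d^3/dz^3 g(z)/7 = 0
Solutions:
 g(z) = C1 + Integral(C2*airyai(14^(1/3)*z/2) + C3*airybi(14^(1/3)*z/2), z)


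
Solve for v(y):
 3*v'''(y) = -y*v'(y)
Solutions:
 v(y) = C1 + Integral(C2*airyai(-3^(2/3)*y/3) + C3*airybi(-3^(2/3)*y/3), y)


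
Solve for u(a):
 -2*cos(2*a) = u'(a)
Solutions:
 u(a) = C1 - sin(2*a)


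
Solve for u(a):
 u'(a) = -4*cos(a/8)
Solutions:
 u(a) = C1 - 32*sin(a/8)


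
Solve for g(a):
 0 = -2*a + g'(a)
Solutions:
 g(a) = C1 + a^2


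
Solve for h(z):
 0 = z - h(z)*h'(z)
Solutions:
 h(z) = -sqrt(C1 + z^2)
 h(z) = sqrt(C1 + z^2)


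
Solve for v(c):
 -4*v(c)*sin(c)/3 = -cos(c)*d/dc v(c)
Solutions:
 v(c) = C1/cos(c)^(4/3)


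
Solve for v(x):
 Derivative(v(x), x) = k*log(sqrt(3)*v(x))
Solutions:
 Integral(1/(2*log(_y) + log(3)), (_y, v(x))) = C1 + k*x/2


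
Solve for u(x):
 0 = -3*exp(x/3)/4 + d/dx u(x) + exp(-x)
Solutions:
 u(x) = C1 + 9*exp(x/3)/4 + exp(-x)


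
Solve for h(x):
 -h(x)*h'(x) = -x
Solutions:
 h(x) = -sqrt(C1 + x^2)
 h(x) = sqrt(C1 + x^2)


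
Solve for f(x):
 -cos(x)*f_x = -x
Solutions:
 f(x) = C1 + Integral(x/cos(x), x)


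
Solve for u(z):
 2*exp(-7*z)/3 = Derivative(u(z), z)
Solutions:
 u(z) = C1 - 2*exp(-7*z)/21


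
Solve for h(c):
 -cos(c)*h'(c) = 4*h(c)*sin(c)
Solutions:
 h(c) = C1*cos(c)^4


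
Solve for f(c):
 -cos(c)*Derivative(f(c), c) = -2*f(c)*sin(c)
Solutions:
 f(c) = C1/cos(c)^2


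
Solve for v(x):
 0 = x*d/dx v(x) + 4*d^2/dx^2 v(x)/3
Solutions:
 v(x) = C1 + C2*erf(sqrt(6)*x/4)


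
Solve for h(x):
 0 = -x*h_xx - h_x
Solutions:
 h(x) = C1 + C2*log(x)


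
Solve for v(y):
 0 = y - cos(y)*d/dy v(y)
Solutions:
 v(y) = C1 + Integral(y/cos(y), y)


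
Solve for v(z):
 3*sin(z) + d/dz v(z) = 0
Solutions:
 v(z) = C1 + 3*cos(z)


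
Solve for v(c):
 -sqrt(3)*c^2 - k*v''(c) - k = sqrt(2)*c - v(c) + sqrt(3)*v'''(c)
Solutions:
 v(c) = C1*exp(c*(-24*2^(1/3)*k^2/((-sqrt(3) + 3*I)*(2*k^3 + sqrt(-4*k^6 + (2*k^3 - 81)^2) - 81)^(1/3)) - 4*sqrt(3)*k + 2^(2/3)*sqrt(3)*(2*k^3 + sqrt(-4*k^6 + (2*k^3 - 81)^2) - 81)^(1/3) - 3*2^(2/3)*I*(2*k^3 + sqrt(-4*k^6 + (2*k^3 - 81)^2) - 81)^(1/3))/36) + C2*exp(c*(24*2^(1/3)*k^2/((sqrt(3) + 3*I)*(2*k^3 + sqrt(-4*k^6 + (2*k^3 - 81)^2) - 81)^(1/3)) - 4*sqrt(3)*k + 2^(2/3)*sqrt(3)*(2*k^3 + sqrt(-4*k^6 + (2*k^3 - 81)^2) - 81)^(1/3) + 3*2^(2/3)*I*(2*k^3 + sqrt(-4*k^6 + (2*k^3 - 81)^2) - 81)^(1/3))/36) + C3*exp(-sqrt(3)*c*(2*2^(1/3)*k^2/(2*k^3 + sqrt(-4*k^6 + (2*k^3 - 81)^2) - 81)^(1/3) + 2*k + 2^(2/3)*(2*k^3 + sqrt(-4*k^6 + (2*k^3 - 81)^2) - 81)^(1/3))/18) + sqrt(3)*c^2 + sqrt(2)*c + k + 2*sqrt(3)*k


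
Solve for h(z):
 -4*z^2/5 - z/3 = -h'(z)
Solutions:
 h(z) = C1 + 4*z^3/15 + z^2/6


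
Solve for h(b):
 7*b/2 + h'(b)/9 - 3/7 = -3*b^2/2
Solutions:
 h(b) = C1 - 9*b^3/2 - 63*b^2/4 + 27*b/7


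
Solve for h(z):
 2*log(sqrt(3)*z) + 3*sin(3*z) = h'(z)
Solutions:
 h(z) = C1 + 2*z*log(z) - 2*z + z*log(3) - cos(3*z)


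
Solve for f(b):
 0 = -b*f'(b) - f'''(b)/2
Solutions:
 f(b) = C1 + Integral(C2*airyai(-2^(1/3)*b) + C3*airybi(-2^(1/3)*b), b)


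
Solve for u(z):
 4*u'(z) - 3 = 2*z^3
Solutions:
 u(z) = C1 + z^4/8 + 3*z/4


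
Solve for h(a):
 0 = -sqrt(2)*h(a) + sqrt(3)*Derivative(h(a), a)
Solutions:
 h(a) = C1*exp(sqrt(6)*a/3)


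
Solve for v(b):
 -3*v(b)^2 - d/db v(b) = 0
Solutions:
 v(b) = 1/(C1 + 3*b)


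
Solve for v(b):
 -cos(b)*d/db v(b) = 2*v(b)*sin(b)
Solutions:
 v(b) = C1*cos(b)^2


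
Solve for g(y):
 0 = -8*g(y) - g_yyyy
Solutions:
 g(y) = (C1*sin(2^(1/4)*y) + C2*cos(2^(1/4)*y))*exp(-2^(1/4)*y) + (C3*sin(2^(1/4)*y) + C4*cos(2^(1/4)*y))*exp(2^(1/4)*y)


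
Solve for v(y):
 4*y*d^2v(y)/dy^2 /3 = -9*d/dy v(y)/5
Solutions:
 v(y) = C1 + C2/y^(7/20)


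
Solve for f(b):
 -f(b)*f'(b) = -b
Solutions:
 f(b) = -sqrt(C1 + b^2)
 f(b) = sqrt(C1 + b^2)


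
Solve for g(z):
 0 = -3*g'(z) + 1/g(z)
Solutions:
 g(z) = -sqrt(C1 + 6*z)/3
 g(z) = sqrt(C1 + 6*z)/3


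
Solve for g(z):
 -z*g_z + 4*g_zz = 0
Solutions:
 g(z) = C1 + C2*erfi(sqrt(2)*z/4)


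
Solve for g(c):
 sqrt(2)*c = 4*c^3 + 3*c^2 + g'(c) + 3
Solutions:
 g(c) = C1 - c^4 - c^3 + sqrt(2)*c^2/2 - 3*c


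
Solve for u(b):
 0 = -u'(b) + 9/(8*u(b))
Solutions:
 u(b) = -sqrt(C1 + 9*b)/2
 u(b) = sqrt(C1 + 9*b)/2


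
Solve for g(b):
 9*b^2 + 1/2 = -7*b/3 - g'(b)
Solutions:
 g(b) = C1 - 3*b^3 - 7*b^2/6 - b/2


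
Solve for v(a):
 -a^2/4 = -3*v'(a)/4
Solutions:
 v(a) = C1 + a^3/9


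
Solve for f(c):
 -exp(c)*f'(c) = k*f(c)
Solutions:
 f(c) = C1*exp(k*exp(-c))


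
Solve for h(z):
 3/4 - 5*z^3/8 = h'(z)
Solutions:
 h(z) = C1 - 5*z^4/32 + 3*z/4


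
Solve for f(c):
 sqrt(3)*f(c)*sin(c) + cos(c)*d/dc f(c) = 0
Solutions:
 f(c) = C1*cos(c)^(sqrt(3))


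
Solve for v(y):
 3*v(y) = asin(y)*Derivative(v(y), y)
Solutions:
 v(y) = C1*exp(3*Integral(1/asin(y), y))


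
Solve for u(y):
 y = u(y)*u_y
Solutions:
 u(y) = -sqrt(C1 + y^2)
 u(y) = sqrt(C1 + y^2)


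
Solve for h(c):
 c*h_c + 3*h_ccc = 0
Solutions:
 h(c) = C1 + Integral(C2*airyai(-3^(2/3)*c/3) + C3*airybi(-3^(2/3)*c/3), c)


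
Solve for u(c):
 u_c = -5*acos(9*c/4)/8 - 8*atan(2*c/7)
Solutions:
 u(c) = C1 - 5*c*acos(9*c/4)/8 - 8*c*atan(2*c/7) + 5*sqrt(16 - 81*c^2)/72 + 14*log(4*c^2 + 49)


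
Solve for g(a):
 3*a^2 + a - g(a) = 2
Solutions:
 g(a) = 3*a^2 + a - 2


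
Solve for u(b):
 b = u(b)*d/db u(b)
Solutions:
 u(b) = -sqrt(C1 + b^2)
 u(b) = sqrt(C1 + b^2)


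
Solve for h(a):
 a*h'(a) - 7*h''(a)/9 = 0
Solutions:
 h(a) = C1 + C2*erfi(3*sqrt(14)*a/14)


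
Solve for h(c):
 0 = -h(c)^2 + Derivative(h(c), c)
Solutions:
 h(c) = -1/(C1 + c)


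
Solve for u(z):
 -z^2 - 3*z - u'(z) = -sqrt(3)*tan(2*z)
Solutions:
 u(z) = C1 - z^3/3 - 3*z^2/2 - sqrt(3)*log(cos(2*z))/2


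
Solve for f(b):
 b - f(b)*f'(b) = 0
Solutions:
 f(b) = -sqrt(C1 + b^2)
 f(b) = sqrt(C1 + b^2)


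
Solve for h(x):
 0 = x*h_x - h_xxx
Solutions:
 h(x) = C1 + Integral(C2*airyai(x) + C3*airybi(x), x)


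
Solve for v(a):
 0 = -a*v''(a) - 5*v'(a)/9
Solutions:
 v(a) = C1 + C2*a^(4/9)


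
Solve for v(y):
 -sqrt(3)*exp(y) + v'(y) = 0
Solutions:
 v(y) = C1 + sqrt(3)*exp(y)


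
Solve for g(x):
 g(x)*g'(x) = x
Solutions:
 g(x) = -sqrt(C1 + x^2)
 g(x) = sqrt(C1 + x^2)


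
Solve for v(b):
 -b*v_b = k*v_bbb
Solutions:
 v(b) = C1 + Integral(C2*airyai(b*(-1/k)^(1/3)) + C3*airybi(b*(-1/k)^(1/3)), b)


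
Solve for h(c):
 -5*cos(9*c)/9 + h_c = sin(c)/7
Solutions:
 h(c) = C1 + 5*sin(9*c)/81 - cos(c)/7


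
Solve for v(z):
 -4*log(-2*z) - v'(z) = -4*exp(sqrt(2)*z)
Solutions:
 v(z) = C1 - 4*z*log(-z) + 4*z*(1 - log(2)) + 2*sqrt(2)*exp(sqrt(2)*z)


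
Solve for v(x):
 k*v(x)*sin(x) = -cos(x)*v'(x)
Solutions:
 v(x) = C1*exp(k*log(cos(x)))


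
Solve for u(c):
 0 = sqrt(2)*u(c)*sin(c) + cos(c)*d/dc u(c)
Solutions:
 u(c) = C1*cos(c)^(sqrt(2))


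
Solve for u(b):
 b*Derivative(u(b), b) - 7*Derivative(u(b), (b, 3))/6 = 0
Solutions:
 u(b) = C1 + Integral(C2*airyai(6^(1/3)*7^(2/3)*b/7) + C3*airybi(6^(1/3)*7^(2/3)*b/7), b)


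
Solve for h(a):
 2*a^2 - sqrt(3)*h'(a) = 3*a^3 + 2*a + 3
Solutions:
 h(a) = C1 - sqrt(3)*a^4/4 + 2*sqrt(3)*a^3/9 - sqrt(3)*a^2/3 - sqrt(3)*a


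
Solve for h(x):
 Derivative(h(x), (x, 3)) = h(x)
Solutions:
 h(x) = C3*exp(x) + (C1*sin(sqrt(3)*x/2) + C2*cos(sqrt(3)*x/2))*exp(-x/2)


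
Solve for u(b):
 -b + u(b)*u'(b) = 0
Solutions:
 u(b) = -sqrt(C1 + b^2)
 u(b) = sqrt(C1 + b^2)


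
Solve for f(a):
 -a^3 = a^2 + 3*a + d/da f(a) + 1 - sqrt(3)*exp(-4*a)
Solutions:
 f(a) = C1 - a^4/4 - a^3/3 - 3*a^2/2 - a - sqrt(3)*exp(-4*a)/4


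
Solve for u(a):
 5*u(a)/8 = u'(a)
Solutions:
 u(a) = C1*exp(5*a/8)


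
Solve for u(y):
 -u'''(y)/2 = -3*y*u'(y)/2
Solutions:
 u(y) = C1 + Integral(C2*airyai(3^(1/3)*y) + C3*airybi(3^(1/3)*y), y)


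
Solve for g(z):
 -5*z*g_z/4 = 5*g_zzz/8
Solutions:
 g(z) = C1 + Integral(C2*airyai(-2^(1/3)*z) + C3*airybi(-2^(1/3)*z), z)


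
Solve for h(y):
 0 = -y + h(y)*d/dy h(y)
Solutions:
 h(y) = -sqrt(C1 + y^2)
 h(y) = sqrt(C1 + y^2)


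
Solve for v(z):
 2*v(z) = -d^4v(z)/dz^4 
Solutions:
 v(z) = (C1*sin(2^(3/4)*z/2) + C2*cos(2^(3/4)*z/2))*exp(-2^(3/4)*z/2) + (C3*sin(2^(3/4)*z/2) + C4*cos(2^(3/4)*z/2))*exp(2^(3/4)*z/2)


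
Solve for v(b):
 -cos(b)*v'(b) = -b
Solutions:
 v(b) = C1 + Integral(b/cos(b), b)


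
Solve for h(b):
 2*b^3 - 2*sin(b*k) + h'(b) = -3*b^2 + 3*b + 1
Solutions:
 h(b) = C1 - b^4/2 - b^3 + 3*b^2/2 + b - 2*cos(b*k)/k


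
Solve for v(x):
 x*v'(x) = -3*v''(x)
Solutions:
 v(x) = C1 + C2*erf(sqrt(6)*x/6)


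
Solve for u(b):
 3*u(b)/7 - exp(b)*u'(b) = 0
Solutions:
 u(b) = C1*exp(-3*exp(-b)/7)


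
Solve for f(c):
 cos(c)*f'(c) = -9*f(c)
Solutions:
 f(c) = C1*sqrt(sin(c) - 1)*(sin(c)^4 - 4*sin(c)^3 + 6*sin(c)^2 - 4*sin(c) + 1)/(sqrt(sin(c) + 1)*(sin(c)^4 + 4*sin(c)^3 + 6*sin(c)^2 + 4*sin(c) + 1))


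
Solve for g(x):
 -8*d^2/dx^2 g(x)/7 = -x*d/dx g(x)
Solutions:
 g(x) = C1 + C2*erfi(sqrt(7)*x/4)


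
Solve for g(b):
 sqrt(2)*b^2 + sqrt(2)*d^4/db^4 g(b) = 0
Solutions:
 g(b) = C1 + C2*b + C3*b^2 + C4*b^3 - b^6/360


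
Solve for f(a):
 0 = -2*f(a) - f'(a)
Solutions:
 f(a) = C1*exp(-2*a)


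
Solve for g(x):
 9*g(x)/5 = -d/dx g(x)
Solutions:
 g(x) = C1*exp(-9*x/5)


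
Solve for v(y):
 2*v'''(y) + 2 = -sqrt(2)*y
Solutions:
 v(y) = C1 + C2*y + C3*y^2 - sqrt(2)*y^4/48 - y^3/6


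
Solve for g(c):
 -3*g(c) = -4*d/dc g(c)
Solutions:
 g(c) = C1*exp(3*c/4)


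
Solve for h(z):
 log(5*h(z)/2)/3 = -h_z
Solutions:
 -3*Integral(1/(-log(_y) - log(5) + log(2)), (_y, h(z))) = C1 - z


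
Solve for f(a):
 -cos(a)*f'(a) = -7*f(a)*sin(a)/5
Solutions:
 f(a) = C1/cos(a)^(7/5)


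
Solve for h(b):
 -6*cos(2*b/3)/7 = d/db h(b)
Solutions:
 h(b) = C1 - 9*sin(2*b/3)/7


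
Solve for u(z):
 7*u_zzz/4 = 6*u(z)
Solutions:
 u(z) = C3*exp(2*3^(1/3)*7^(2/3)*z/7) + (C1*sin(3^(5/6)*7^(2/3)*z/7) + C2*cos(3^(5/6)*7^(2/3)*z/7))*exp(-3^(1/3)*7^(2/3)*z/7)


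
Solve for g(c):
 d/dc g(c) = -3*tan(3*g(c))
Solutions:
 g(c) = -asin(C1*exp(-9*c))/3 + pi/3
 g(c) = asin(C1*exp(-9*c))/3


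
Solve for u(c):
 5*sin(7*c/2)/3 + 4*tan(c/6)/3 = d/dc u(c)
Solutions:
 u(c) = C1 - 8*log(cos(c/6)) - 10*cos(7*c/2)/21


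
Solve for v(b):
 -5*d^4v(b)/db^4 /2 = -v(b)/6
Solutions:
 v(b) = C1*exp(-15^(3/4)*b/15) + C2*exp(15^(3/4)*b/15) + C3*sin(15^(3/4)*b/15) + C4*cos(15^(3/4)*b/15)


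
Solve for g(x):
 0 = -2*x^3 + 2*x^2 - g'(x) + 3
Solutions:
 g(x) = C1 - x^4/2 + 2*x^3/3 + 3*x


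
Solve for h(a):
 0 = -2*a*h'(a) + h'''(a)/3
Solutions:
 h(a) = C1 + Integral(C2*airyai(6^(1/3)*a) + C3*airybi(6^(1/3)*a), a)


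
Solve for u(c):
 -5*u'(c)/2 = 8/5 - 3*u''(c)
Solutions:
 u(c) = C1 + C2*exp(5*c/6) - 16*c/25


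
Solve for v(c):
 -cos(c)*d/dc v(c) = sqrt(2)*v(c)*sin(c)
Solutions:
 v(c) = C1*cos(c)^(sqrt(2))


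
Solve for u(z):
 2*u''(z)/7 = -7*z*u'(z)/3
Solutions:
 u(z) = C1 + C2*erf(7*sqrt(3)*z/6)


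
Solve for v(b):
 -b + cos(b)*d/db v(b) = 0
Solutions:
 v(b) = C1 + Integral(b/cos(b), b)


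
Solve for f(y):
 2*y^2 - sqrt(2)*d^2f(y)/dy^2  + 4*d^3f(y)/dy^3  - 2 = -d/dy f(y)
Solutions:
 f(y) = C1 - 2*y^3/3 - 2*sqrt(2)*y^2 + 10*y + (C2*sin(sqrt(14)*y/8) + C3*cos(sqrt(14)*y/8))*exp(sqrt(2)*y/8)


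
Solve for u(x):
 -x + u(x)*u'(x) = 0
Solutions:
 u(x) = -sqrt(C1 + x^2)
 u(x) = sqrt(C1 + x^2)


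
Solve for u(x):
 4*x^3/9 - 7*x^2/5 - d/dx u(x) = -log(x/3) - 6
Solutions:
 u(x) = C1 + x^4/9 - 7*x^3/15 + x*log(x) - x*log(3) + 5*x


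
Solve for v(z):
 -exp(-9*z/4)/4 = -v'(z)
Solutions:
 v(z) = C1 - exp(-9*z/4)/9


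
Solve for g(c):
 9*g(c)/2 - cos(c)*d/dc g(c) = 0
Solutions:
 g(c) = C1*(sin(c) + 1)^(1/4)*(sin(c)^2 + 2*sin(c) + 1)/((sin(c) - 1)^(1/4)*(sin(c)^2 - 2*sin(c) + 1))


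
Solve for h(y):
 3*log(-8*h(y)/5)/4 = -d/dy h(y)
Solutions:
 4*Integral(1/(log(-_y) - log(10) + 4*log(2)), (_y, h(y)))/3 = C1 - y


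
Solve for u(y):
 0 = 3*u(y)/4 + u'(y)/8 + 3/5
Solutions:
 u(y) = C1*exp(-6*y) - 4/5


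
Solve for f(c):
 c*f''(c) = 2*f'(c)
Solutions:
 f(c) = C1 + C2*c^3


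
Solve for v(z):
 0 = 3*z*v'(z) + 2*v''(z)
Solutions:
 v(z) = C1 + C2*erf(sqrt(3)*z/2)


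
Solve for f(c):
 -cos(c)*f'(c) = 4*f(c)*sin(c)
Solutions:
 f(c) = C1*cos(c)^4


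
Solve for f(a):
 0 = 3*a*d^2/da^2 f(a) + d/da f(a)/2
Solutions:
 f(a) = C1 + C2*a^(5/6)


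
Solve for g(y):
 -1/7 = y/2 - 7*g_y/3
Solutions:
 g(y) = C1 + 3*y^2/28 + 3*y/49


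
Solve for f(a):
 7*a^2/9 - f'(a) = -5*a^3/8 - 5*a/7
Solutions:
 f(a) = C1 + 5*a^4/32 + 7*a^3/27 + 5*a^2/14


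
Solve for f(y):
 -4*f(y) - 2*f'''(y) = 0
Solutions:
 f(y) = C3*exp(-2^(1/3)*y) + (C1*sin(2^(1/3)*sqrt(3)*y/2) + C2*cos(2^(1/3)*sqrt(3)*y/2))*exp(2^(1/3)*y/2)


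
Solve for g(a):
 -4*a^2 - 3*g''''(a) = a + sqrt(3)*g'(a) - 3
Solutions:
 g(a) = C1 + C4*exp(-3^(5/6)*a/3) - 4*sqrt(3)*a^3/9 - sqrt(3)*a^2/6 + sqrt(3)*a + (C2*sin(3^(1/3)*a/2) + C3*cos(3^(1/3)*a/2))*exp(3^(5/6)*a/6)


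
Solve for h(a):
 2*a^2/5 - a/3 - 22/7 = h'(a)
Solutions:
 h(a) = C1 + 2*a^3/15 - a^2/6 - 22*a/7


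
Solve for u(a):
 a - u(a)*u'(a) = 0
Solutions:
 u(a) = -sqrt(C1 + a^2)
 u(a) = sqrt(C1 + a^2)


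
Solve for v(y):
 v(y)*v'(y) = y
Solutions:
 v(y) = -sqrt(C1 + y^2)
 v(y) = sqrt(C1 + y^2)


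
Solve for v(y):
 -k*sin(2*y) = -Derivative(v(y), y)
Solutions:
 v(y) = C1 - k*cos(2*y)/2


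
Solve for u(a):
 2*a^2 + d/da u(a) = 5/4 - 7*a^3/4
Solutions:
 u(a) = C1 - 7*a^4/16 - 2*a^3/3 + 5*a/4


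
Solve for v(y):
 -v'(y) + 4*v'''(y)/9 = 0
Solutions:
 v(y) = C1 + C2*exp(-3*y/2) + C3*exp(3*y/2)


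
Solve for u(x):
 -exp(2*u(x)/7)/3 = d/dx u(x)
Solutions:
 u(x) = 7*log(-sqrt(-1/(C1 - x))) - 7*log(2) + 7*log(42)/2
 u(x) = 7*log(-1/(C1 - x))/2 - 7*log(2) + 7*log(42)/2


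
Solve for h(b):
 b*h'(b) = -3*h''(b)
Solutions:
 h(b) = C1 + C2*erf(sqrt(6)*b/6)


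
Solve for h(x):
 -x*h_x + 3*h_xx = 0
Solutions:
 h(x) = C1 + C2*erfi(sqrt(6)*x/6)


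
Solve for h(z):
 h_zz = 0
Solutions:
 h(z) = C1 + C2*z


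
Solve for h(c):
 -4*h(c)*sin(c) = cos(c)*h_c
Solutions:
 h(c) = C1*cos(c)^4


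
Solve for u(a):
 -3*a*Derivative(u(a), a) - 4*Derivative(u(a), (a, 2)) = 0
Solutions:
 u(a) = C1 + C2*erf(sqrt(6)*a/4)


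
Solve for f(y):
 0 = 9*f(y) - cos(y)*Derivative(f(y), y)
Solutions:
 f(y) = C1*sqrt(sin(y) + 1)*(sin(y)^4 + 4*sin(y)^3 + 6*sin(y)^2 + 4*sin(y) + 1)/(sqrt(sin(y) - 1)*(sin(y)^4 - 4*sin(y)^3 + 6*sin(y)^2 - 4*sin(y) + 1))


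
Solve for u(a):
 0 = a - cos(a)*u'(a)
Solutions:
 u(a) = C1 + Integral(a/cos(a), a)


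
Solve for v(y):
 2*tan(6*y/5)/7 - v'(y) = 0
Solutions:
 v(y) = C1 - 5*log(cos(6*y/5))/21


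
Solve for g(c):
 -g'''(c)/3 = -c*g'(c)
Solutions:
 g(c) = C1 + Integral(C2*airyai(3^(1/3)*c) + C3*airybi(3^(1/3)*c), c)


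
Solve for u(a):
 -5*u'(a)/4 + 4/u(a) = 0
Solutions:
 u(a) = -sqrt(C1 + 160*a)/5
 u(a) = sqrt(C1 + 160*a)/5


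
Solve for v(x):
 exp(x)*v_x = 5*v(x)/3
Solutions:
 v(x) = C1*exp(-5*exp(-x)/3)


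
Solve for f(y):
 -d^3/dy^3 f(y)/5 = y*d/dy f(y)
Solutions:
 f(y) = C1 + Integral(C2*airyai(-5^(1/3)*y) + C3*airybi(-5^(1/3)*y), y)


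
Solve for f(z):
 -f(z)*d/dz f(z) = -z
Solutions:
 f(z) = -sqrt(C1 + z^2)
 f(z) = sqrt(C1 + z^2)


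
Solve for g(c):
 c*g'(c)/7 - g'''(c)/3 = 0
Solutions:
 g(c) = C1 + Integral(C2*airyai(3^(1/3)*7^(2/3)*c/7) + C3*airybi(3^(1/3)*7^(2/3)*c/7), c)


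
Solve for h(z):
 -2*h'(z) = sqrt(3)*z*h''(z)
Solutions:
 h(z) = C1 + C2*z^(1 - 2*sqrt(3)/3)


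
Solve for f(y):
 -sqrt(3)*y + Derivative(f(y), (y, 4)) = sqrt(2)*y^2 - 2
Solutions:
 f(y) = C1 + C2*y + C3*y^2 + C4*y^3 + sqrt(2)*y^6/360 + sqrt(3)*y^5/120 - y^4/12


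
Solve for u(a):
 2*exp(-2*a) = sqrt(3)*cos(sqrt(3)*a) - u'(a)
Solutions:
 u(a) = C1 + sin(sqrt(3)*a) + exp(-2*a)


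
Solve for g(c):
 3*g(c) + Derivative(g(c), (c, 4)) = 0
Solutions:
 g(c) = (C1*sin(sqrt(2)*3^(1/4)*c/2) + C2*cos(sqrt(2)*3^(1/4)*c/2))*exp(-sqrt(2)*3^(1/4)*c/2) + (C3*sin(sqrt(2)*3^(1/4)*c/2) + C4*cos(sqrt(2)*3^(1/4)*c/2))*exp(sqrt(2)*3^(1/4)*c/2)


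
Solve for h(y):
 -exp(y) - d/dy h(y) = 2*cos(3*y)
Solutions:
 h(y) = C1 - exp(y) - 2*sin(3*y)/3


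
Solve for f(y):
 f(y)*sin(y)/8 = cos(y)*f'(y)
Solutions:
 f(y) = C1/cos(y)^(1/8)


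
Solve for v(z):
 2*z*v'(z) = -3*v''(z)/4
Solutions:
 v(z) = C1 + C2*erf(2*sqrt(3)*z/3)


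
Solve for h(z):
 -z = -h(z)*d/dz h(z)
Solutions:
 h(z) = -sqrt(C1 + z^2)
 h(z) = sqrt(C1 + z^2)


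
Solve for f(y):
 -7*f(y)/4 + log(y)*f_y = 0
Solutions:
 f(y) = C1*exp(7*li(y)/4)


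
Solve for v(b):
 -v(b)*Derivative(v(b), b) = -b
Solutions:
 v(b) = -sqrt(C1 + b^2)
 v(b) = sqrt(C1 + b^2)


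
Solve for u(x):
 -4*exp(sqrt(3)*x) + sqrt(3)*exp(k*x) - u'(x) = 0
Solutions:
 u(x) = C1 - 4*sqrt(3)*exp(sqrt(3)*x)/3 + sqrt(3)*exp(k*x)/k


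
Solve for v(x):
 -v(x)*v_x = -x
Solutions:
 v(x) = -sqrt(C1 + x^2)
 v(x) = sqrt(C1 + x^2)


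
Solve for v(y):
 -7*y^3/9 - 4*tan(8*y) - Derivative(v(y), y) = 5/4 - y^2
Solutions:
 v(y) = C1 - 7*y^4/36 + y^3/3 - 5*y/4 + log(cos(8*y))/2


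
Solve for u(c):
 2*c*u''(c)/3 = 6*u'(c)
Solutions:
 u(c) = C1 + C2*c^10


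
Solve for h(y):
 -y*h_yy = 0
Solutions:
 h(y) = C1 + C2*y


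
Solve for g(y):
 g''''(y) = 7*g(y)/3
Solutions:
 g(y) = C1*exp(-3^(3/4)*7^(1/4)*y/3) + C2*exp(3^(3/4)*7^(1/4)*y/3) + C3*sin(3^(3/4)*7^(1/4)*y/3) + C4*cos(3^(3/4)*7^(1/4)*y/3)


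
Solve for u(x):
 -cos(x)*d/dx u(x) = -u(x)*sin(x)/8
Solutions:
 u(x) = C1/cos(x)^(1/8)


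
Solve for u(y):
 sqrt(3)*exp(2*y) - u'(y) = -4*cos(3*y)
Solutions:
 u(y) = C1 + sqrt(3)*exp(2*y)/2 + 4*sin(3*y)/3


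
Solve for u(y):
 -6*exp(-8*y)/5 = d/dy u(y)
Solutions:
 u(y) = C1 + 3*exp(-8*y)/20


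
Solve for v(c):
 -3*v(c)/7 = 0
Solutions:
 v(c) = 0


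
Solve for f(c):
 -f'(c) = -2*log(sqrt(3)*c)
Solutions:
 f(c) = C1 + 2*c*log(c) - 2*c + c*log(3)


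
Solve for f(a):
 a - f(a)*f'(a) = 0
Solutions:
 f(a) = -sqrt(C1 + a^2)
 f(a) = sqrt(C1 + a^2)


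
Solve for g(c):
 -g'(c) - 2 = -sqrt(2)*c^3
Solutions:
 g(c) = C1 + sqrt(2)*c^4/4 - 2*c


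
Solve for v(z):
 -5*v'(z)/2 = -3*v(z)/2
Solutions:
 v(z) = C1*exp(3*z/5)


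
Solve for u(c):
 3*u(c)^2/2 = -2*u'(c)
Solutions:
 u(c) = 4/(C1 + 3*c)


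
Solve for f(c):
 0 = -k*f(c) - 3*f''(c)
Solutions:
 f(c) = C1*exp(-sqrt(3)*c*sqrt(-k)/3) + C2*exp(sqrt(3)*c*sqrt(-k)/3)


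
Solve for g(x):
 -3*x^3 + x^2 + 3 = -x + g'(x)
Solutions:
 g(x) = C1 - 3*x^4/4 + x^3/3 + x^2/2 + 3*x


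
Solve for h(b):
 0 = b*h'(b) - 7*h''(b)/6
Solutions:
 h(b) = C1 + C2*erfi(sqrt(21)*b/7)


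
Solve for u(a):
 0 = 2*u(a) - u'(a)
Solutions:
 u(a) = C1*exp(2*a)


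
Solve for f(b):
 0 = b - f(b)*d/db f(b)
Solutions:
 f(b) = -sqrt(C1 + b^2)
 f(b) = sqrt(C1 + b^2)


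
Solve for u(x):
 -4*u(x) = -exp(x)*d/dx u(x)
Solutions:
 u(x) = C1*exp(-4*exp(-x))


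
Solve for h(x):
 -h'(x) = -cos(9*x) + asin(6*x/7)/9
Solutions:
 h(x) = C1 - x*asin(6*x/7)/9 - sqrt(49 - 36*x^2)/54 + sin(9*x)/9


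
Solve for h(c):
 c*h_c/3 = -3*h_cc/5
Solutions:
 h(c) = C1 + C2*erf(sqrt(10)*c/6)


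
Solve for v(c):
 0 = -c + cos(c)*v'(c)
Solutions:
 v(c) = C1 + Integral(c/cos(c), c)


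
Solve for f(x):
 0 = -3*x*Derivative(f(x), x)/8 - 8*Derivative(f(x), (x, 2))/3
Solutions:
 f(x) = C1 + C2*erf(3*sqrt(2)*x/16)


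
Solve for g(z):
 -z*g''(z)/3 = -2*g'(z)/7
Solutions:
 g(z) = C1 + C2*z^(13/7)


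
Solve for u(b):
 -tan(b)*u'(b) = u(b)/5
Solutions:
 u(b) = C1/sin(b)^(1/5)


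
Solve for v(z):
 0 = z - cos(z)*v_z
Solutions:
 v(z) = C1 + Integral(z/cos(z), z)


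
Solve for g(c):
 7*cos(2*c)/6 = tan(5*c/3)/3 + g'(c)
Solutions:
 g(c) = C1 + log(cos(5*c/3))/5 + 7*sin(2*c)/12


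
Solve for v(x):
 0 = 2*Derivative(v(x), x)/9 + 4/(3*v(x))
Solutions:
 v(x) = -sqrt(C1 - 12*x)
 v(x) = sqrt(C1 - 12*x)


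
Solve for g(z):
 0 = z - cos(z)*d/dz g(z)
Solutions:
 g(z) = C1 + Integral(z/cos(z), z)


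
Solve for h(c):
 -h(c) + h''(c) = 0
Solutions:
 h(c) = C1*exp(-c) + C2*exp(c)


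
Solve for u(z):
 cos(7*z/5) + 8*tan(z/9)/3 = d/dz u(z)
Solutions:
 u(z) = C1 - 24*log(cos(z/9)) + 5*sin(7*z/5)/7


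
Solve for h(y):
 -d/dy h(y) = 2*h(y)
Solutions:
 h(y) = C1*exp(-2*y)


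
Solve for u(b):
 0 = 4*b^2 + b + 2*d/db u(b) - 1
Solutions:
 u(b) = C1 - 2*b^3/3 - b^2/4 + b/2


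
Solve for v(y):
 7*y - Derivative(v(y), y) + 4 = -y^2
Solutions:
 v(y) = C1 + y^3/3 + 7*y^2/2 + 4*y


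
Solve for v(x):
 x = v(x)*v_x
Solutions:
 v(x) = -sqrt(C1 + x^2)
 v(x) = sqrt(C1 + x^2)


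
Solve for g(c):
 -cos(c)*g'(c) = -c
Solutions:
 g(c) = C1 + Integral(c/cos(c), c)


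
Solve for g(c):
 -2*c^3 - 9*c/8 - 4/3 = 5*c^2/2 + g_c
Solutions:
 g(c) = C1 - c^4/2 - 5*c^3/6 - 9*c^2/16 - 4*c/3


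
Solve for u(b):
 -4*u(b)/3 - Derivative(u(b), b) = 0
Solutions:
 u(b) = C1*exp(-4*b/3)


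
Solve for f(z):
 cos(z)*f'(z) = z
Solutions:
 f(z) = C1 + Integral(z/cos(z), z)


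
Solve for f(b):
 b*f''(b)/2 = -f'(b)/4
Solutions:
 f(b) = C1 + C2*sqrt(b)


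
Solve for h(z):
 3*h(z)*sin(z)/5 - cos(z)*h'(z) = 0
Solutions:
 h(z) = C1/cos(z)^(3/5)


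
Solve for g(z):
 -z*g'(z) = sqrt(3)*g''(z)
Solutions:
 g(z) = C1 + C2*erf(sqrt(2)*3^(3/4)*z/6)


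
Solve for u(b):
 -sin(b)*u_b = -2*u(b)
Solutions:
 u(b) = C1*(cos(b) - 1)/(cos(b) + 1)


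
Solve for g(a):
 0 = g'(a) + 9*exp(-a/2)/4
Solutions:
 g(a) = C1 + 9*exp(-a/2)/2


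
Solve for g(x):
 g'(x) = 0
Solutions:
 g(x) = C1


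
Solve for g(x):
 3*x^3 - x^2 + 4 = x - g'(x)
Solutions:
 g(x) = C1 - 3*x^4/4 + x^3/3 + x^2/2 - 4*x


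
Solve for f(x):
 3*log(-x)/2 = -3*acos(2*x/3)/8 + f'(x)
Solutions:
 f(x) = C1 + 3*x*log(-x)/2 + 3*x*acos(2*x/3)/8 - 3*x/2 - 3*sqrt(9 - 4*x^2)/16


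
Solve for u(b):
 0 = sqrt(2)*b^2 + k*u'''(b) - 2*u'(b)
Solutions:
 u(b) = C1 + C2*exp(-sqrt(2)*b*sqrt(1/k)) + C3*exp(sqrt(2)*b*sqrt(1/k)) + sqrt(2)*b^3/6 + sqrt(2)*b*k/2


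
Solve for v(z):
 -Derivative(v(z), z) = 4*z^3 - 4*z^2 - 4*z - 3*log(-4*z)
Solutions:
 v(z) = C1 - z^4 + 4*z^3/3 + 2*z^2 + 3*z*log(-z) + 3*z*(-1 + 2*log(2))


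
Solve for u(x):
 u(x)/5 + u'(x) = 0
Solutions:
 u(x) = C1*exp(-x/5)


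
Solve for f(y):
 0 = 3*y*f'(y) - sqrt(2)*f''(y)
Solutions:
 f(y) = C1 + C2*erfi(2^(1/4)*sqrt(3)*y/2)


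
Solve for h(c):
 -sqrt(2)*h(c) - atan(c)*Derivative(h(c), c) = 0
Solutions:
 h(c) = C1*exp(-sqrt(2)*Integral(1/atan(c), c))


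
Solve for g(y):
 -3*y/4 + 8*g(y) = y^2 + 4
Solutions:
 g(y) = y^2/8 + 3*y/32 + 1/2


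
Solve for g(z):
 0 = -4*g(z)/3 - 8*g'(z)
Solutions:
 g(z) = C1*exp(-z/6)


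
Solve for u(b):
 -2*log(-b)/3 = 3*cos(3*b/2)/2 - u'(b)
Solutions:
 u(b) = C1 + 2*b*log(-b)/3 - 2*b/3 + sin(3*b/2)


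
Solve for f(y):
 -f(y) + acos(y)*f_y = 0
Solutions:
 f(y) = C1*exp(Integral(1/acos(y), y))


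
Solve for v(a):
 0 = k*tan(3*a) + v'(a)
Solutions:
 v(a) = C1 + k*log(cos(3*a))/3


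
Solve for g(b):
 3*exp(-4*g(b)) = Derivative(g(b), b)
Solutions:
 g(b) = log(-I*(C1 + 12*b)^(1/4))
 g(b) = log(I*(C1 + 12*b)^(1/4))
 g(b) = log(-(C1 + 12*b)^(1/4))
 g(b) = log(C1 + 12*b)/4


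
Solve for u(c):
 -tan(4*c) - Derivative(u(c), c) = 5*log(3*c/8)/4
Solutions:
 u(c) = C1 - 5*c*log(c)/4 - 2*c*log(3) + 5*c/4 + 3*c*log(6)/4 + 3*c*log(2) + log(cos(4*c))/4


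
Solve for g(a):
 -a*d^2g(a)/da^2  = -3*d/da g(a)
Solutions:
 g(a) = C1 + C2*a^4


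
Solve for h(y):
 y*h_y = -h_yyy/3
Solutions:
 h(y) = C1 + Integral(C2*airyai(-3^(1/3)*y) + C3*airybi(-3^(1/3)*y), y)


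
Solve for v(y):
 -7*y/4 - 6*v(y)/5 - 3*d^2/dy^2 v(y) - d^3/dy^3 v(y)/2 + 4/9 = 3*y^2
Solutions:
 v(y) = C1*exp(y*(-2 + 2^(2/3)*5^(1/3)/(sqrt(129) + 23)^(1/3) + 2^(1/3)*5^(2/3)*(sqrt(129) + 23)^(1/3)/10))*sin(10^(1/3)*sqrt(3)*y*(-5^(1/3)*(sqrt(129) + 23)^(1/3)/10 + 2^(1/3)/(sqrt(129) + 23)^(1/3))) + C2*exp(y*(-2 + 2^(2/3)*5^(1/3)/(sqrt(129) + 23)^(1/3) + 2^(1/3)*5^(2/3)*(sqrt(129) + 23)^(1/3)/10))*cos(10^(1/3)*sqrt(3)*y*(-5^(1/3)*(sqrt(129) + 23)^(1/3)/10 + 2^(1/3)/(sqrt(129) + 23)^(1/3))) + C3*exp(-y*(2*2^(2/3)*5^(1/3)/(sqrt(129) + 23)^(1/3) + 2 + 2^(1/3)*5^(2/3)*(sqrt(129) + 23)^(1/3)/5)) - 5*y^2/2 - 35*y/24 + 695/54


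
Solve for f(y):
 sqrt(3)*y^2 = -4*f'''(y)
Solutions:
 f(y) = C1 + C2*y + C3*y^2 - sqrt(3)*y^5/240


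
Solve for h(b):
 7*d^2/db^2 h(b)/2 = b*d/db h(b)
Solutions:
 h(b) = C1 + C2*erfi(sqrt(7)*b/7)


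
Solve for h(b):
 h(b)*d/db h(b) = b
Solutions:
 h(b) = -sqrt(C1 + b^2)
 h(b) = sqrt(C1 + b^2)


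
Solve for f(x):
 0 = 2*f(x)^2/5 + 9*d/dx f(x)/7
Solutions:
 f(x) = 45/(C1 + 14*x)


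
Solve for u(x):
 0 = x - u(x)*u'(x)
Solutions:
 u(x) = -sqrt(C1 + x^2)
 u(x) = sqrt(C1 + x^2)


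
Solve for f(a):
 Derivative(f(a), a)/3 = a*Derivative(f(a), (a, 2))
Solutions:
 f(a) = C1 + C2*a^(4/3)


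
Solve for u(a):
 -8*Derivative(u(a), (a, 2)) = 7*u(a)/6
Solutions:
 u(a) = C1*sin(sqrt(21)*a/12) + C2*cos(sqrt(21)*a/12)


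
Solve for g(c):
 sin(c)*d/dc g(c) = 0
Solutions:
 g(c) = C1


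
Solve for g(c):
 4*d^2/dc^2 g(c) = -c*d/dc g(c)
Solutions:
 g(c) = C1 + C2*erf(sqrt(2)*c/4)


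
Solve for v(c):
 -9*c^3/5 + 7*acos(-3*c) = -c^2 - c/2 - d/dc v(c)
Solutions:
 v(c) = C1 + 9*c^4/20 - c^3/3 - c^2/4 - 7*c*acos(-3*c) - 7*sqrt(1 - 9*c^2)/3


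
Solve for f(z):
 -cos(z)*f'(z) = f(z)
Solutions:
 f(z) = C1*sqrt(sin(z) - 1)/sqrt(sin(z) + 1)


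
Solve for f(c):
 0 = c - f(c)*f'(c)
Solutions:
 f(c) = -sqrt(C1 + c^2)
 f(c) = sqrt(C1 + c^2)


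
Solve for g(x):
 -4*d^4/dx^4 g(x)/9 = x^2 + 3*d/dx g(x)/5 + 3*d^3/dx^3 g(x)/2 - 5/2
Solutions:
 g(x) = C1 + C2*exp(3*x*(-30 + 45*5^(1/3)/(8*sqrt(334) + 199)^(1/3) + 5^(2/3)*(8*sqrt(334) + 199)^(1/3))/80)*sin(3*sqrt(3)*5^(1/3)*x*(-5^(1/3)*(8*sqrt(334) + 199)^(1/3) + 45/(8*sqrt(334) + 199)^(1/3))/80) + C3*exp(3*x*(-30 + 45*5^(1/3)/(8*sqrt(334) + 199)^(1/3) + 5^(2/3)*(8*sqrt(334) + 199)^(1/3))/80)*cos(3*sqrt(3)*5^(1/3)*x*(-5^(1/3)*(8*sqrt(334) + 199)^(1/3) + 45/(8*sqrt(334) + 199)^(1/3))/80) + C4*exp(-3*x*(45*5^(1/3)/(8*sqrt(334) + 199)^(1/3) + 15 + 5^(2/3)*(8*sqrt(334) + 199)^(1/3))/40) - 5*x^3/9 + 25*x/2


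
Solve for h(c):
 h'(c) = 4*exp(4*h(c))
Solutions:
 h(c) = log(-(-1/(C1 + 16*c))^(1/4))
 h(c) = log(-1/(C1 + 16*c))/4
 h(c) = log(-I*(-1/(C1 + 16*c))^(1/4))
 h(c) = log(I*(-1/(C1 + 16*c))^(1/4))


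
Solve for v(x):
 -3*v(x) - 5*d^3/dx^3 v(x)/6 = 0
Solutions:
 v(x) = C3*exp(x*(-18^(1/3)*5^(2/3) + 3*15^(2/3)*2^(1/3))/20)*sin(3*2^(1/3)*3^(1/6)*5^(2/3)*x/10) + C4*exp(x*(-18^(1/3)*5^(2/3) + 3*15^(2/3)*2^(1/3))/20)*cos(3*2^(1/3)*3^(1/6)*5^(2/3)*x/10) + C5*exp(-x*(18^(1/3)*5^(2/3) + 3*15^(2/3)*2^(1/3))/20) + (C1*sin(3*2^(1/3)*3^(1/6)*5^(2/3)*x/10) + C2*cos(3*2^(1/3)*3^(1/6)*5^(2/3)*x/10))*exp(18^(1/3)*5^(2/3)*x/10)


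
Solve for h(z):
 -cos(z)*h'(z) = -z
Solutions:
 h(z) = C1 + Integral(z/cos(z), z)


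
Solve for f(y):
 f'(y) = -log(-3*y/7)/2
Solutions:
 f(y) = C1 - y*log(-y)/2 + y*(-log(3) + 1 + log(7))/2


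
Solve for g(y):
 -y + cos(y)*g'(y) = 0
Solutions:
 g(y) = C1 + Integral(y/cos(y), y)


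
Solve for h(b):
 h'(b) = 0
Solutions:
 h(b) = C1


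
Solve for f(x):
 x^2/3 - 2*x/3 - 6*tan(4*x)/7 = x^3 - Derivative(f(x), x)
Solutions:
 f(x) = C1 + x^4/4 - x^3/9 + x^2/3 - 3*log(cos(4*x))/14


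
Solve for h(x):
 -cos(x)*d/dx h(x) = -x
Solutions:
 h(x) = C1 + Integral(x/cos(x), x)


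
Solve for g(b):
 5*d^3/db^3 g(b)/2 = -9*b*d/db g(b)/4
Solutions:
 g(b) = C1 + Integral(C2*airyai(-30^(2/3)*b/10) + C3*airybi(-30^(2/3)*b/10), b)


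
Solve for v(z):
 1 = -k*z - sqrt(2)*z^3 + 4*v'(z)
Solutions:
 v(z) = C1 + k*z^2/8 + sqrt(2)*z^4/16 + z/4


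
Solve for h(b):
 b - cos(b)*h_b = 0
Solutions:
 h(b) = C1 + Integral(b/cos(b), b)


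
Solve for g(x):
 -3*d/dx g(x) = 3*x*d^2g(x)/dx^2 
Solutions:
 g(x) = C1 + C2*log(x)


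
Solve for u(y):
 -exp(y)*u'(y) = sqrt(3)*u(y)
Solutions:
 u(y) = C1*exp(sqrt(3)*exp(-y))


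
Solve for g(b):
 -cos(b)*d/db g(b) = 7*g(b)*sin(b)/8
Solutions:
 g(b) = C1*cos(b)^(7/8)


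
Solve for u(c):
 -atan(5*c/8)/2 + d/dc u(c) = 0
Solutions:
 u(c) = C1 + c*atan(5*c/8)/2 - 2*log(25*c^2 + 64)/5


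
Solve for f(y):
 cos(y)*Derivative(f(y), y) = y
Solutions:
 f(y) = C1 + Integral(y/cos(y), y)


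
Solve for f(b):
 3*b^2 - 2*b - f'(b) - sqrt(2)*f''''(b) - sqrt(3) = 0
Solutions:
 f(b) = C1 + C4*exp(-2^(5/6)*b/2) + b^3 - b^2 - sqrt(3)*b + (C2*sin(2^(5/6)*sqrt(3)*b/4) + C3*cos(2^(5/6)*sqrt(3)*b/4))*exp(2^(5/6)*b/4)


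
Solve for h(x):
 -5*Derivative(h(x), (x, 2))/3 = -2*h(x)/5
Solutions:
 h(x) = C1*exp(-sqrt(6)*x/5) + C2*exp(sqrt(6)*x/5)


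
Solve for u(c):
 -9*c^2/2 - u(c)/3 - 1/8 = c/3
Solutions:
 u(c) = -27*c^2/2 - c - 3/8


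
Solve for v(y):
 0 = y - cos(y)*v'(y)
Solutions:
 v(y) = C1 + Integral(y/cos(y), y)


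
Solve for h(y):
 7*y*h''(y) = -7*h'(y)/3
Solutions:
 h(y) = C1 + C2*y^(2/3)


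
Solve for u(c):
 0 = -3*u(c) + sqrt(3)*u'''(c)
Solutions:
 u(c) = C3*exp(3^(1/6)*c) + (C1*sin(3^(2/3)*c/2) + C2*cos(3^(2/3)*c/2))*exp(-3^(1/6)*c/2)


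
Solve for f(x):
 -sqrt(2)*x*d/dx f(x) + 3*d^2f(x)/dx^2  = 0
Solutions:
 f(x) = C1 + C2*erfi(2^(3/4)*sqrt(3)*x/6)


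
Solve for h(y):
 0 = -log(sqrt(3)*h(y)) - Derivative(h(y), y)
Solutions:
 2*Integral(1/(2*log(_y) + log(3)), (_y, h(y))) = C1 - y


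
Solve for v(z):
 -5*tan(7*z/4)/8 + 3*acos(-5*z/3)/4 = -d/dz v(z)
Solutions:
 v(z) = C1 - 3*z*acos(-5*z/3)/4 - 3*sqrt(9 - 25*z^2)/20 - 5*log(cos(7*z/4))/14


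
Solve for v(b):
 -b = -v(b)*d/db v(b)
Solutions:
 v(b) = -sqrt(C1 + b^2)
 v(b) = sqrt(C1 + b^2)


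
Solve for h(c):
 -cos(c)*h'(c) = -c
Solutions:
 h(c) = C1 + Integral(c/cos(c), c)


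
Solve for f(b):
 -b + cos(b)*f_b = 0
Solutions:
 f(b) = C1 + Integral(b/cos(b), b)


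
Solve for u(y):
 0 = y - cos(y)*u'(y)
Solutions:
 u(y) = C1 + Integral(y/cos(y), y)


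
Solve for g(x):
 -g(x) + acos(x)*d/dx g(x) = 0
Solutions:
 g(x) = C1*exp(Integral(1/acos(x), x))


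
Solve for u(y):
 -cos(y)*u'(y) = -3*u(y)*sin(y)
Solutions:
 u(y) = C1/cos(y)^3


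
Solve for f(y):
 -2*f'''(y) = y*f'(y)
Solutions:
 f(y) = C1 + Integral(C2*airyai(-2^(2/3)*y/2) + C3*airybi(-2^(2/3)*y/2), y)


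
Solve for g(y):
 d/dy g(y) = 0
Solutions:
 g(y) = C1


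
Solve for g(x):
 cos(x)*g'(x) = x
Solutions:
 g(x) = C1 + Integral(x/cos(x), x)


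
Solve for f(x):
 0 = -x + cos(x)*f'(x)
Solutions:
 f(x) = C1 + Integral(x/cos(x), x)


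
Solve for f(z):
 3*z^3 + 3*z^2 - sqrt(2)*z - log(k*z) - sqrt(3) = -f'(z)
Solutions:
 f(z) = C1 - 3*z^4/4 - z^3 + sqrt(2)*z^2/2 + z*log(k*z) + z*(-1 + sqrt(3))


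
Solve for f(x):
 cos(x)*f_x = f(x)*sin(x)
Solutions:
 f(x) = C1/cos(x)


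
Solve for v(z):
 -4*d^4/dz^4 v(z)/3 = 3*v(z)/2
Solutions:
 v(z) = (C1*sin(2^(3/4)*sqrt(3)*z/4) + C2*cos(2^(3/4)*sqrt(3)*z/4))*exp(-2^(3/4)*sqrt(3)*z/4) + (C3*sin(2^(3/4)*sqrt(3)*z/4) + C4*cos(2^(3/4)*sqrt(3)*z/4))*exp(2^(3/4)*sqrt(3)*z/4)


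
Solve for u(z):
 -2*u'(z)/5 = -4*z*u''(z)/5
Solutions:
 u(z) = C1 + C2*z^(3/2)


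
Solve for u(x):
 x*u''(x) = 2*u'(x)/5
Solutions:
 u(x) = C1 + C2*x^(7/5)


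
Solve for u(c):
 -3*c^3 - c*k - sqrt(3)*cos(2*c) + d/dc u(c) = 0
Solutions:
 u(c) = C1 + 3*c^4/4 + c^2*k/2 + sqrt(3)*sin(2*c)/2


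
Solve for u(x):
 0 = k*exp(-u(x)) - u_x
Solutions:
 u(x) = log(C1 + k*x)


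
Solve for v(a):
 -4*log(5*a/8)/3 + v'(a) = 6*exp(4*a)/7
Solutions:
 v(a) = C1 + 4*a*log(a)/3 + a*(-4*log(2) - 4/3 + 4*log(5)/3) + 3*exp(4*a)/14


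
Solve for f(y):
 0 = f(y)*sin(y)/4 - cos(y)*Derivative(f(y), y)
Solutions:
 f(y) = C1/cos(y)^(1/4)


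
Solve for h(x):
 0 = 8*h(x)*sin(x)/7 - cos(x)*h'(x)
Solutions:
 h(x) = C1/cos(x)^(8/7)


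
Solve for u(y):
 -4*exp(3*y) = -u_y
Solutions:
 u(y) = C1 + 4*exp(3*y)/3


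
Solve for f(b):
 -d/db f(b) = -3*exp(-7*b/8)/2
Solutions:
 f(b) = C1 - 12*exp(-7*b/8)/7


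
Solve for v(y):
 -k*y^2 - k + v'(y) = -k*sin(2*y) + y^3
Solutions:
 v(y) = C1 + k*y^3/3 + k*y + k*cos(2*y)/2 + y^4/4


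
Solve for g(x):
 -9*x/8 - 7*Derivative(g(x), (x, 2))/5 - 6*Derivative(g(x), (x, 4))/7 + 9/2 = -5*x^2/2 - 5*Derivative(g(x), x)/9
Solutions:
 g(x) = C1 + C2*exp(70^(1/3)*x*(-(125 + sqrt(39635))^(1/3) + 7*70^(1/3)/(125 + sqrt(39635))^(1/3))/60)*sin(sqrt(3)*70^(1/3)*x*(7*70^(1/3)/(125 + sqrt(39635))^(1/3) + (125 + sqrt(39635))^(1/3))/60) + C3*exp(70^(1/3)*x*(-(125 + sqrt(39635))^(1/3) + 7*70^(1/3)/(125 + sqrt(39635))^(1/3))/60)*cos(sqrt(3)*70^(1/3)*x*(7*70^(1/3)/(125 + sqrt(39635))^(1/3) + (125 + sqrt(39635))^(1/3))/60) + C4*exp(-70^(1/3)*x*(-(125 + sqrt(39635))^(1/3) + 7*70^(1/3)/(125 + sqrt(39635))^(1/3))/30) - 3*x^3/2 - 4131*x^2/400 - 300753*x/5000


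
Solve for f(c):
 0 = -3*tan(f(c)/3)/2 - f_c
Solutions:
 f(c) = -3*asin(C1*exp(-c/2)) + 3*pi
 f(c) = 3*asin(C1*exp(-c/2))


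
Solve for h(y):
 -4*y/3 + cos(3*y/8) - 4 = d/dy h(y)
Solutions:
 h(y) = C1 - 2*y^2/3 - 4*y + 8*sin(3*y/8)/3


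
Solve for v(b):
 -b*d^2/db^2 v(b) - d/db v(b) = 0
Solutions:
 v(b) = C1 + C2*log(b)


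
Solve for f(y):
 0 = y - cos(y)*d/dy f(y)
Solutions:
 f(y) = C1 + Integral(y/cos(y), y)


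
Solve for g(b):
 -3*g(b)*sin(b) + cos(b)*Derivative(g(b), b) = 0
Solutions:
 g(b) = C1/cos(b)^3


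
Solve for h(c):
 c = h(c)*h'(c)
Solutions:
 h(c) = -sqrt(C1 + c^2)
 h(c) = sqrt(C1 + c^2)


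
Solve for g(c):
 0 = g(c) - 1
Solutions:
 g(c) = 1


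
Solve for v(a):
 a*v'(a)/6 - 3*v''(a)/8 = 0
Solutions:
 v(a) = C1 + C2*erfi(sqrt(2)*a/3)


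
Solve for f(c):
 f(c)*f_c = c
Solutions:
 f(c) = -sqrt(C1 + c^2)
 f(c) = sqrt(C1 + c^2)


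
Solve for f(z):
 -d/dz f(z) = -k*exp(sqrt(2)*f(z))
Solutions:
 f(z) = sqrt(2)*(2*log(-1/(C1 + k*z)) - log(2))/4


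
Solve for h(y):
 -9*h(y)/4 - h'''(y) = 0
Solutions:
 h(y) = C3*exp(-2^(1/3)*3^(2/3)*y/2) + (C1*sin(3*2^(1/3)*3^(1/6)*y/4) + C2*cos(3*2^(1/3)*3^(1/6)*y/4))*exp(2^(1/3)*3^(2/3)*y/4)


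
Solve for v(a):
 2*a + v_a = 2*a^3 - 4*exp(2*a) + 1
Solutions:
 v(a) = C1 + a^4/2 - a^2 + a - 2*exp(2*a)


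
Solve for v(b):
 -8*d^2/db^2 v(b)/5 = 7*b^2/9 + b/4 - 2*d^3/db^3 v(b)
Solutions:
 v(b) = C1 + C2*b + C3*exp(4*b/5) - 35*b^4/864 - 395*b^3/1728 - 1975*b^2/2304


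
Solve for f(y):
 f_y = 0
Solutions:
 f(y) = C1


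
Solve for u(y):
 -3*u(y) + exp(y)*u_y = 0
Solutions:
 u(y) = C1*exp(-3*exp(-y))
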